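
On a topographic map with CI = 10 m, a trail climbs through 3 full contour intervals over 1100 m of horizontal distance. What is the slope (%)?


elevation change = 3 * 10 = 30 m
slope = 30 / 1100 * 100 = 2.7%

2.7%


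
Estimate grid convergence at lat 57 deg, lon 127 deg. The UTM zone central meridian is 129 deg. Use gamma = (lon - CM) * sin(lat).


gamma = (127 - 129) * sin(57) = -2 * 0.838671 = -1.677 degrees

-1.677 degrees


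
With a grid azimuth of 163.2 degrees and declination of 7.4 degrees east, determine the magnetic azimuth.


magnetic azimuth = grid azimuth - declination (east +ve)
mag_az = 163.2 - 7.4 = 155.8 degrees

155.8 degrees


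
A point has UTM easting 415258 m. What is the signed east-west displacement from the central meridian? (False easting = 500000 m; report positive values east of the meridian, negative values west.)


displacement = 415258 - 500000 = -84742 m

-84742 m


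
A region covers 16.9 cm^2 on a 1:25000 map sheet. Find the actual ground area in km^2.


ground_area = 16.9 * (25000/100)^2 = 1056250.0 m^2 = 1.05625 km^2 ≈ 1.056 km^2

1.056 km^2


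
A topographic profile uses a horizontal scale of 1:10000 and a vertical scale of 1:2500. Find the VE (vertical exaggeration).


VE = horizontal_scale / vertical_scale = 10000 / 2500 = 4.0

4.0x


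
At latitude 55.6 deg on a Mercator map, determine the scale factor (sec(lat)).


SF = 1 / cos(55.6) = 1 / 0.564967 = 1.77

1.77


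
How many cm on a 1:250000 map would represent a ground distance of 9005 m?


map_cm = 9005 * 100 / 250000 = 3.602 cm ≈ 3.6 cm

3.6 cm


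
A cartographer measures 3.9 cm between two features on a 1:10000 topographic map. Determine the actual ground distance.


ground = 3.9 cm * 10000 / 100 = 390.0 m

390.0 m


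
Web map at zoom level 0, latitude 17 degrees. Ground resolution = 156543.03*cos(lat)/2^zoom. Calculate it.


res = 156543.03 * cos(17) / 2^0 = 156543.03 * 0.95630476 / 1 = 149702.84 m/pixel

149702.84 m/pixel


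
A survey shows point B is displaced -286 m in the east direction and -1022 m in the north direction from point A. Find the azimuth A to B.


az = atan2(-286, -1022) = -164.4 deg
adjusted to 0-360: 195.6 degrees

195.6 degrees


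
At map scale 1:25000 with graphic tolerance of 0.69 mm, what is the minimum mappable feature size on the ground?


ground = 0.69 mm * 25000 / 1000 = 17.25 m

17.25 m


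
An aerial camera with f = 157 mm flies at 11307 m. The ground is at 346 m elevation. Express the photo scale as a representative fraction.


scale = f / (H - h) = 157 mm / 10961 m = 157 / 10961000 = 1:69815

1:69815


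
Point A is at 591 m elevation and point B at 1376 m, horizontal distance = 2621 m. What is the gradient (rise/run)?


gradient = (1376 - 591) / 2621 = 785 / 2621 = 0.2995

0.2995


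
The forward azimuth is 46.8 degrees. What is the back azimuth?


back azimuth = (46.8 + 180) mod 360 = 226.8 degrees

226.8 degrees


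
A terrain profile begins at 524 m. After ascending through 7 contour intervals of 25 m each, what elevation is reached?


elevation = 524 + 7 * 25 = 699 m

699 m


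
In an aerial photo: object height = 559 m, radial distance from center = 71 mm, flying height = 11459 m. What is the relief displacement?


d = h * r / H = 559 * 71 / 11459 = 3.46 mm

3.46 mm


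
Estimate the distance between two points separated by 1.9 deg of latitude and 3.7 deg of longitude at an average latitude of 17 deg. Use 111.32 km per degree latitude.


dlat_km = 1.9 * 111.32 = 211.508
dlon_km = 3.7 * 111.32 * cos(17) ≈ 393.887
dist = sqrt(211.508^2 + 393.887^2) ≈ 447.1 km

447.1 km


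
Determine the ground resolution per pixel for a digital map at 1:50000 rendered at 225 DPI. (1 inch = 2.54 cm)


pixel_cm = 2.54 / 225 ≈ 0.011289 cm
ground = pixel_cm * 50000 / 100 = 2.54 * 50000 / (225 * 100) = 127000 / 22500 ≈ 5.64 m

5.64 m


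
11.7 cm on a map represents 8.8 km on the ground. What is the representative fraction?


ground = 8.8 km = 880000 cm; RF denominator = ground / map = 880000 / 11.7 ≈ 75214; RF = 1:75214

1:75214


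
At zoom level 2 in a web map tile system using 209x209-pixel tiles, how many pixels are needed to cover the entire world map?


tiles per axis = 2^2 = 4
total tiles = 4^2 = 16
pixels per axis = 4 * 209 = 836
total pixels = 836^2 = 698896

698896 pixels


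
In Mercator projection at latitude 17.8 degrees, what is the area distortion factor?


area_distortion = 1/cos^2(17.8) = 1.103

1.103


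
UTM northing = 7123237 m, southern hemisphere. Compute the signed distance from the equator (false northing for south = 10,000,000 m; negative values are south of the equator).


For southern: actual = 7123237 - 10000000 = -2876763 m

-2876763 m


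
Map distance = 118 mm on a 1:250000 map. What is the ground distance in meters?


ground = 118 mm * 250000 / 1000 = 29500.0 m

29500.0 m


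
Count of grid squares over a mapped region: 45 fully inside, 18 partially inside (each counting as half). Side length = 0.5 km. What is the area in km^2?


effective squares = 45 + 18 * 0.5 = 54.0
area = 54.0 * 0.25 = 13.5 km^2

13.5 km^2


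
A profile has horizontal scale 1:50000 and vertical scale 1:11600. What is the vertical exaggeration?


VE = horizontal_scale / vertical_scale = 50000 / 11600 ≈ 4.3

4.3x


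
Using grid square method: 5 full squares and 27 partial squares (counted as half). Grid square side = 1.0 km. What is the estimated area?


effective squares = 5 + 27 * 0.5 = 18.5
area = 18.5 * 1.0 = 18.5 km^2

18.5 km^2


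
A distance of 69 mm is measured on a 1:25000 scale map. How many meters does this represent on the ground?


ground = 69 mm * 25000 / 1000 = 1725.0 m

1725.0 m


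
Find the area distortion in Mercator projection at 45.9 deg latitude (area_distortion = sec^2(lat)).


area_distortion = 1/cos^2(45.9) = 2.065

2.065


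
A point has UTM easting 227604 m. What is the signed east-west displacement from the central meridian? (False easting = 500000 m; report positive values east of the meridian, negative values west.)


displacement = 227604 - 500000 = -272396 m

-272396 m


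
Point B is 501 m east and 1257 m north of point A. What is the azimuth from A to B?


az = atan2(501, 1257) = 21.7 deg
adjusted to 0-360: 21.7 degrees

21.7 degrees


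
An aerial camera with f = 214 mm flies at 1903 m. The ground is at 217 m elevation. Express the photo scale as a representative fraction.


scale = f / (H - h) = 214 mm / 1686 m = 214 / 1686000 = 1:7879

1:7879


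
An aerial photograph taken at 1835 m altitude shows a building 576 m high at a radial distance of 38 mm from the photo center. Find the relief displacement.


d = h * r / H = 576 * 38 / 1835 = 11.93 mm

11.93 mm


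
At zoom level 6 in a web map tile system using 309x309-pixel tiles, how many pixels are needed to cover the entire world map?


tiles per axis = 2^6 = 64
total tiles = 64^2 = 4096
pixels per axis = 64 * 309 = 19776
total pixels = 19776^2 = 391090176

391090176 pixels


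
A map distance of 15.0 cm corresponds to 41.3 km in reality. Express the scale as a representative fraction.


ground = 41.3 km = 4130000 cm; RF denominator = ground / map = 4130000 / 15.0 ≈ 275333; RF = 1:275333

1:275333


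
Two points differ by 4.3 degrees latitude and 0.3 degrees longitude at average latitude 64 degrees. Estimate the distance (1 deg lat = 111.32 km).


dlat_km = 4.3 * 111.32 = 478.676
dlon_km = 0.3 * 111.32 * cos(64) ≈ 14.64
dist = sqrt(478.676^2 + 14.64^2) ≈ 478.9 km

478.9 km


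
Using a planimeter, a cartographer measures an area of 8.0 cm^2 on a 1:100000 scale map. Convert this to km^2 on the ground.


ground_area = 8.0 * (100000/100)^2 = 8000000.0 m^2 = 8.0 km^2

8.0 km^2


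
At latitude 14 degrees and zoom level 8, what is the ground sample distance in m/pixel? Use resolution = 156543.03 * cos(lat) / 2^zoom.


res = 156543.03 * cos(14) / 2^8 = 156543.03 * 0.97029573 / 256 = 593.33 m/pixel

593.33 m/pixel


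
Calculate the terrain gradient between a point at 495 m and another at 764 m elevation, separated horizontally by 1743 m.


gradient = (764 - 495) / 1743 = 269 / 1743 = 0.1543

0.1543


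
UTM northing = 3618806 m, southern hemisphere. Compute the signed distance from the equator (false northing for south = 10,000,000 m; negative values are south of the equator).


For southern: actual = 3618806 - 10000000 = -6381194 m

-6381194 m


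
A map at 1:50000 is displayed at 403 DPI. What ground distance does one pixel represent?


pixel_cm = 2.54 / 403 ≈ 0.006303 cm
ground = pixel_cm * 50000 / 100 = 2.54 * 50000 / (403 * 100) = 127000 / 40300 ≈ 3.15 m

3.15 m


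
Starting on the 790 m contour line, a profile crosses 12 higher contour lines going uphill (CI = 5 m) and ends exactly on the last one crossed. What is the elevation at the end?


elevation = 790 + 12 * 5 = 850 m

850 m


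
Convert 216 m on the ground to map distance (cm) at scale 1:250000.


map_cm = 216 * 100 / 250000 = 0.0864 cm ≈ 0.09 cm

0.09 cm


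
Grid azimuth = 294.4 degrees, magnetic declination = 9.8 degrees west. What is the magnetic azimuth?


magnetic azimuth = grid azimuth - declination (east +ve)
mag_az = 294.4 - -9.8 = 304.2 degrees

304.2 degrees


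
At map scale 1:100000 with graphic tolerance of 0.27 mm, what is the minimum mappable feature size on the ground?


ground = 0.27 mm * 100000 / 1000 = 27.0 m

27.0 m


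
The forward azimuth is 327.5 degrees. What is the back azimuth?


back azimuth = (327.5 + 180) mod 360 = 147.5 degrees

147.5 degrees


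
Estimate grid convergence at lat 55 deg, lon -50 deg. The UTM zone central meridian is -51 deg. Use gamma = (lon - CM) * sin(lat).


gamma = (-50 - -51) * sin(55) = 1 * 0.819152 = 0.819 degrees

0.819 degrees


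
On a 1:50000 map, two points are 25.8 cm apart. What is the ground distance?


ground = 25.8 cm * 50000 / 100 = 12900.0 m = 12.9 km

12.9 km


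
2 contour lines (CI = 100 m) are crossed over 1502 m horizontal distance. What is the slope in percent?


elevation change = 2 * 100 = 200 m
slope = 200 / 1502 * 100 = 13.3%

13.3%


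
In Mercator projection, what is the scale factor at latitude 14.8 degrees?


SF = 1 / cos(14.8) = 1 / 0.966823 = 1.034

1.034


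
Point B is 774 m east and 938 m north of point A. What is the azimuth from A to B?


az = atan2(774, 938) = 39.5 deg
adjusted to 0-360: 39.5 degrees

39.5 degrees


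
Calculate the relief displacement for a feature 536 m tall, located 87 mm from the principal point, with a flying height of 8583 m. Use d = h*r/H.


d = h * r / H = 536 * 87 / 8583 = 5.43 mm

5.43 mm


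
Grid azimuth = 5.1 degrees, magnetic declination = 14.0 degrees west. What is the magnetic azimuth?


magnetic azimuth = grid azimuth - declination (east +ve)
mag_az = 5.1 - -14.0 = 19.1 degrees

19.1 degrees


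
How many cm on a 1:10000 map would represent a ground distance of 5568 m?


map_cm = 5568 * 100 / 10000 = 55.68 cm

55.68 cm


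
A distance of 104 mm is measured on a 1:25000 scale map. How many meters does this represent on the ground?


ground = 104 mm * 25000 / 1000 = 2600.0 m

2600.0 m


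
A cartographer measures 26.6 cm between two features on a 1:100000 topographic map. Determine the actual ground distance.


ground = 26.6 cm * 100000 / 100 = 26600.0 m = 26.6 km

26.6 km


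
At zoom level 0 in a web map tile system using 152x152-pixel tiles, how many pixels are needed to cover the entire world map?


tiles per axis = 2^0 = 1
total tiles = 1^2 = 1
pixels per axis = 1 * 152 = 152
total pixels = 152^2 = 23104

23104 pixels


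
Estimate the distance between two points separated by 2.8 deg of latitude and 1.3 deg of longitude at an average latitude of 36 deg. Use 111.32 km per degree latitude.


dlat_km = 2.8 * 111.32 = 311.696
dlon_km = 1.3 * 111.32 * cos(36) ≈ 117.078
dist = sqrt(311.696^2 + 117.078^2) ≈ 333.0 km

333.0 km


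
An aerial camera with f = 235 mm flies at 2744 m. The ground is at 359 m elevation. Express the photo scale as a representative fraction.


scale = f / (H - h) = 235 mm / 2385 m = 235 / 2385000 = 1:10149

1:10149


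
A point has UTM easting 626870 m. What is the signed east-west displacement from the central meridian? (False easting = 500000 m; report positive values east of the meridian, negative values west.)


displacement = 626870 - 500000 = 126870 m

126870 m


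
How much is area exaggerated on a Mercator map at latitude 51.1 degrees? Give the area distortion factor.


area_distortion = 1/cos^2(51.1) = 2.536

2.536


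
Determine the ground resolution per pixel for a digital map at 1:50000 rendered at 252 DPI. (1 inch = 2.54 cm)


pixel_cm = 2.54 / 252 ≈ 0.010079 cm
ground = pixel_cm * 50000 / 100 = 2.54 * 50000 / (252 * 100) = 127000 / 25200 ≈ 5.04 m

5.04 m


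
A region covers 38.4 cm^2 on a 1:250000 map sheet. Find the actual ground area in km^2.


ground_area = 38.4 * (250000/100)^2 = 240000000.0 m^2 = 240.0 km^2

240.0 km^2


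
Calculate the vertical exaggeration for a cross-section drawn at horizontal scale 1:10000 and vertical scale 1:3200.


VE = horizontal_scale / vertical_scale = 10000 / 3200 = 3.125 ≈ 3.1

3.1x


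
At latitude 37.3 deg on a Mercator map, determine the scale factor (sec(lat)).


SF = 1 / cos(37.3) = 1 / 0.795473 = 1.257

1.257


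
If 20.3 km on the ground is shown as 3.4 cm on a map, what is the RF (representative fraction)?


ground = 20.3 km = 2030000 cm; RF denominator = ground / map = 2030000 / 3.4 ≈ 597059; RF = 1:597059

1:597059


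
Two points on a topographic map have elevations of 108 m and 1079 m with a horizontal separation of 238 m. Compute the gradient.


gradient = (1079 - 108) / 238 = 971 / 238 = 4.0798

4.0798


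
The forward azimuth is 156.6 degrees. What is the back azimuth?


back azimuth = (156.6 + 180) mod 360 = 336.6 degrees

336.6 degrees


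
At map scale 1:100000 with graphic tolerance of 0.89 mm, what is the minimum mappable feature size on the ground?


ground = 0.89 mm * 100000 / 1000 = 89.0 m

89.0 m


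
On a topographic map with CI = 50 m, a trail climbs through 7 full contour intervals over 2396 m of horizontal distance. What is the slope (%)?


elevation change = 7 * 50 = 350 m
slope = 350 / 2396 * 100 = 14.6%

14.6%


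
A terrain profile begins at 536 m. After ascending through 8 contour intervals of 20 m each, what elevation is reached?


elevation = 536 + 8 * 20 = 696 m

696 m


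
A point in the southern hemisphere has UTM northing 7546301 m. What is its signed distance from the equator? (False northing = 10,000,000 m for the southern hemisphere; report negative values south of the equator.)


For southern: actual = 7546301 - 10000000 = -2453699 m

-2453699 m


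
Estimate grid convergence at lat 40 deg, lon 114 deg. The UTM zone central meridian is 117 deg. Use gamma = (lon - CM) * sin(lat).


gamma = (114 - 117) * sin(40) = -3 * 0.642788 = -1.928 degrees

-1.928 degrees


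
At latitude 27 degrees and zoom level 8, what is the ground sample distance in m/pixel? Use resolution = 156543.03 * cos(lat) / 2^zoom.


res = 156543.03 * cos(27) / 2^8 = 156543.03 * 0.89100652 / 256 = 544.85 m/pixel

544.85 m/pixel


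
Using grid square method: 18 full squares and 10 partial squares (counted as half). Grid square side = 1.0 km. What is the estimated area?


effective squares = 18 + 10 * 0.5 = 23.0
area = 23.0 * 1.0 = 23.0 km^2

23.0 km^2


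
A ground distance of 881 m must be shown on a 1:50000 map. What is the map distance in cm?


map_cm = 881 * 100 / 50000 = 1.762 cm ≈ 1.76 cm

1.76 cm


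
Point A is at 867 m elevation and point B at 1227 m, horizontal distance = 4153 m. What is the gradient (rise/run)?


gradient = (1227 - 867) / 4153 = 360 / 4153 = 0.0867

0.0867


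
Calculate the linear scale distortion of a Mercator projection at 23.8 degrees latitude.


SF = 1 / cos(23.8) = 1 / 0.91496 = 1.093

1.093


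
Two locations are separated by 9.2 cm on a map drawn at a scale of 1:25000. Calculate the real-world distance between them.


ground = 9.2 cm * 25000 / 100 = 2300.0 m = 2.3 km

2.3 km


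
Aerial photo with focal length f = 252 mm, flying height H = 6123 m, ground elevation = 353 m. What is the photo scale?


scale = f / (H - h) = 252 mm / 5770 m = 252 / 5770000 = 1:22897

1:22897


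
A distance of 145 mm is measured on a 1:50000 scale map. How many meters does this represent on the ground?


ground = 145 mm * 50000 / 1000 = 7250.0 m

7250.0 m


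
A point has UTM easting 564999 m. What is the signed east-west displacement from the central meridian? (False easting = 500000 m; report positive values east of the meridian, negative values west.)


displacement = 564999 - 500000 = 64999 m

64999 m


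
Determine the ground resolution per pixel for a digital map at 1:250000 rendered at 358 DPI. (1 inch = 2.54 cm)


pixel_cm = 2.54 / 358 ≈ 0.007095 cm
ground = pixel_cm * 250000 / 100 = 2.54 * 250000 / (358 * 100) = 635000 / 35800 ≈ 17.74 m

17.74 m


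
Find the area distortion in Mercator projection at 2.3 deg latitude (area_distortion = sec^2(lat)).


area_distortion = 1/cos^2(2.3) = 1.002

1.002


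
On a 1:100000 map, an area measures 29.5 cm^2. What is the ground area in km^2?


ground_area = 29.5 * (100000/100)^2 = 29500000.0 m^2 = 29.5 km^2

29.5 km^2


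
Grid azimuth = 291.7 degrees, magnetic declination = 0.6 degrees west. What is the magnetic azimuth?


magnetic azimuth = grid azimuth - declination (east +ve)
mag_az = 291.7 - -0.6 = 292.3 degrees

292.3 degrees


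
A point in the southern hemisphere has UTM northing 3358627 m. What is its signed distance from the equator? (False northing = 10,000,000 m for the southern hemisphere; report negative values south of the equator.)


For southern: actual = 3358627 - 10000000 = -6641373 m

-6641373 m


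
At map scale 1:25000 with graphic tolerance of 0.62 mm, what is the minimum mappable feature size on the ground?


ground = 0.62 mm * 25000 / 1000 = 15.5 m

15.5 m


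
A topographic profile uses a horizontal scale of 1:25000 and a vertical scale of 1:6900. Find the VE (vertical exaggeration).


VE = horizontal_scale / vertical_scale = 25000 / 6900 ≈ 3.6

3.6x


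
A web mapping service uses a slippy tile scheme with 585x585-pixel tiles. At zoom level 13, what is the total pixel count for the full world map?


tiles per axis = 2^13 = 8192
total tiles = 8192^2 = 67108864
pixels per axis = 8192 * 585 = 4792320
total pixels = 4792320^2 = 22966330982400

22966330982400 pixels


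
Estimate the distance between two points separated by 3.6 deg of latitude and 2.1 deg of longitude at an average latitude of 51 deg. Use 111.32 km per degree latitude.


dlat_km = 3.6 * 111.32 = 400.752
dlon_km = 2.1 * 111.32 * cos(51) ≈ 147.117
dist = sqrt(400.752^2 + 147.117^2) ≈ 426.9 km

426.9 km


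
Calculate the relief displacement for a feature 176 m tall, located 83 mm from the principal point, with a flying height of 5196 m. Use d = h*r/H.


d = h * r / H = 176 * 83 / 5196 = 2.81 mm

2.81 mm


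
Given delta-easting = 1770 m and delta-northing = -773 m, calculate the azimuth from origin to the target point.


az = atan2(1770, -773) = 113.6 deg
adjusted to 0-360: 113.6 degrees

113.6 degrees


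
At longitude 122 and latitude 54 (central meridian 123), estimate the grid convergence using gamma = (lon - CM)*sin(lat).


gamma = (122 - 123) * sin(54) = -1 * 0.809017 = -0.809 degrees

-0.809 degrees


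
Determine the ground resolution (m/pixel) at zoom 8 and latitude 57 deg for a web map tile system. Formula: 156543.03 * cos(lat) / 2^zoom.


res = 156543.03 * cos(57) / 2^8 = 156543.03 * 0.54463904 / 256 = 333.04 m/pixel

333.04 m/pixel


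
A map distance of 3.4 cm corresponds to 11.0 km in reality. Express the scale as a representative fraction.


ground = 11.0 km = 1100000 cm; RF denominator = ground / map = 1100000 / 3.4 ≈ 323529; RF = 1:323529

1:323529


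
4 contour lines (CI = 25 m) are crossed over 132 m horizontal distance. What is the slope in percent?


elevation change = 4 * 25 = 100 m
slope = 100 / 132 * 100 = 75.8%

75.8%


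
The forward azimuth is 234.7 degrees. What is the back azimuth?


back azimuth = (234.7 + 180) mod 360 = 54.7 degrees

54.7 degrees


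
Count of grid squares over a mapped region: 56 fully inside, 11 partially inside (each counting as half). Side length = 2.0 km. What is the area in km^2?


effective squares = 56 + 11 * 0.5 = 61.5
area = 61.5 * 4.0 = 246.0 km^2

246.0 km^2


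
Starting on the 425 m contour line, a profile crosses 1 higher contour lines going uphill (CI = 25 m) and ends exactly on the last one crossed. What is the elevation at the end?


elevation = 425 + 1 * 25 = 450 m

450 m


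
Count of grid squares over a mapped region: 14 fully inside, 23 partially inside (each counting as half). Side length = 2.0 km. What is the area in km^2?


effective squares = 14 + 23 * 0.5 = 25.5
area = 25.5 * 4.0 = 102.0 km^2

102.0 km^2


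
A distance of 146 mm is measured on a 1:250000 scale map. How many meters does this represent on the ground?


ground = 146 mm * 250000 / 1000 = 36500.0 m

36500.0 m


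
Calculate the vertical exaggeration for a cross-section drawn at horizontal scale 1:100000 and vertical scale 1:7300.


VE = horizontal_scale / vertical_scale = 100000 / 7300 ≈ 13.7

13.7x


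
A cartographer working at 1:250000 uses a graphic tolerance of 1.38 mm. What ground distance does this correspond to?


ground = 1.38 mm * 250000 / 1000 = 345.0 m

345.0 m


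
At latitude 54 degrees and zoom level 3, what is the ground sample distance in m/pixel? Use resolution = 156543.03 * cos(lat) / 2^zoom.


res = 156543.03 * cos(54) / 2^3 = 156543.03 * 0.58778525 / 8 = 11501.71 m/pixel

11501.71 m/pixel


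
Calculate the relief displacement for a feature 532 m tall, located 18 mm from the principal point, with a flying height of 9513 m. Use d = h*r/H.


d = h * r / H = 532 * 18 / 9513 = 1.01 mm

1.01 mm


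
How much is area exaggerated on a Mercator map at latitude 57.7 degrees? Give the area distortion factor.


area_distortion = 1/cos^2(57.7) = 3.502

3.502


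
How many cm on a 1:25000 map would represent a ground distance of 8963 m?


map_cm = 8963 * 100 / 25000 = 35.852 cm ≈ 35.85 cm

35.85 cm


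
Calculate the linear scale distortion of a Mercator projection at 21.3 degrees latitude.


SF = 1 / cos(21.3) = 1 / 0.931691 = 1.073

1.073


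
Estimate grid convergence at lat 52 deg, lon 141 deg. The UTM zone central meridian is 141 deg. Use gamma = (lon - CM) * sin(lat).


gamma = (141 - 141) * sin(52) = 0 * 0.788011 = 0.0 degrees

0.0 degrees


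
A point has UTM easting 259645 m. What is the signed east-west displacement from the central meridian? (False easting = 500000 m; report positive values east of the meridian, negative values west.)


displacement = 259645 - 500000 = -240355 m

-240355 m


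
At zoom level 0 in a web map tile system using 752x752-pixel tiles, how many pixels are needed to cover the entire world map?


tiles per axis = 2^0 = 1
total tiles = 1^2 = 1
pixels per axis = 1 * 752 = 752
total pixels = 752^2 = 565504

565504 pixels


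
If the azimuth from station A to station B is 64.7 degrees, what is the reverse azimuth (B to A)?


back azimuth = (64.7 + 180) mod 360 = 244.7 degrees

244.7 degrees


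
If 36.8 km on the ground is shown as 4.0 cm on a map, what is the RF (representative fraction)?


ground = 36.8 km = 3680000 cm; RF denominator = ground / map = 3680000 / 4.0 = 920000; RF = 1:920000

1:920000


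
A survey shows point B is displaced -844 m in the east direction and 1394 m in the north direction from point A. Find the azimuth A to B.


az = atan2(-844, 1394) = -31.2 deg
adjusted to 0-360: 328.8 degrees

328.8 degrees


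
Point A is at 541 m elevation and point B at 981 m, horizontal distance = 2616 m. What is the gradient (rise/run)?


gradient = (981 - 541) / 2616 = 440 / 2616 = 0.1682

0.1682


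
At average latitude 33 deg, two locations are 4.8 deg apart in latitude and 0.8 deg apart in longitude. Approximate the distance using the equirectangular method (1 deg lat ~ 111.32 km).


dlat_km = 4.8 * 111.32 = 534.336
dlon_km = 0.8 * 111.32 * cos(33) ≈ 74.689
dist = sqrt(534.336^2 + 74.689^2) ≈ 539.5 km

539.5 km


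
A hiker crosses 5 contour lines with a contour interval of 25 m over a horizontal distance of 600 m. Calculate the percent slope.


elevation change = 5 * 25 = 125 m
slope = 125 / 600 * 100 = 20.8%

20.8%


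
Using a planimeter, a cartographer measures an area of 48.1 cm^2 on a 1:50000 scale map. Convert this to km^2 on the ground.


ground_area = 48.1 * (50000/100)^2 = 12025000.0 m^2 = 12.025 km^2

12.025 km^2


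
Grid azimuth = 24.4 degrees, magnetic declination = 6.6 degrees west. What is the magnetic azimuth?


magnetic azimuth = grid azimuth - declination (east +ve)
mag_az = 24.4 - -6.6 = 31.0 degrees

31.0 degrees


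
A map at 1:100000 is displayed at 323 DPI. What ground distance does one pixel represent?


pixel_cm = 2.54 / 323 ≈ 0.007864 cm
ground = pixel_cm * 100000 / 100 = 2.54 * 100000 / (323 * 100) = 254000 / 32300 ≈ 7.86 m

7.86 m


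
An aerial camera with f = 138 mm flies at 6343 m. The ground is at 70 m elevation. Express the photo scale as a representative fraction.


scale = f / (H - h) = 138 mm / 6273 m = 138 / 6273000 = 1:45457

1:45457


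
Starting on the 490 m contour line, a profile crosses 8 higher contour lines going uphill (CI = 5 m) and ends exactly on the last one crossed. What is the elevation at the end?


elevation = 490 + 8 * 5 = 530 m

530 m


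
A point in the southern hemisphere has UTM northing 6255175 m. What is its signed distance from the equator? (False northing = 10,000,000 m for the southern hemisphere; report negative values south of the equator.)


For southern: actual = 6255175 - 10000000 = -3744825 m

-3744825 m


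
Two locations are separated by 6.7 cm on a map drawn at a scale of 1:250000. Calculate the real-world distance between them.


ground = 6.7 cm * 250000 / 100 = 16750.0 m = 16.75 km

16.75 km


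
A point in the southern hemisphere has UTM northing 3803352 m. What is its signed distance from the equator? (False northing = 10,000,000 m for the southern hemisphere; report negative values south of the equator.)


For southern: actual = 3803352 - 10000000 = -6196648 m

-6196648 m


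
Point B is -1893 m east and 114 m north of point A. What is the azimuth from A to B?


az = atan2(-1893, 114) = -86.6 deg
adjusted to 0-360: 273.4 degrees

273.4 degrees


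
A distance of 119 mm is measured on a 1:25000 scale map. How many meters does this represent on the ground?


ground = 119 mm * 25000 / 1000 = 2975.0 m

2975.0 m


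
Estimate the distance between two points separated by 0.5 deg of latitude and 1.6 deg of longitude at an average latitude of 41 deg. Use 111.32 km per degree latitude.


dlat_km = 0.5 * 111.32 = 55.66
dlon_km = 1.6 * 111.32 * cos(41) ≈ 134.423
dist = sqrt(55.66^2 + 134.423^2) ≈ 145.5 km

145.5 km


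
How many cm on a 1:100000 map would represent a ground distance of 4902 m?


map_cm = 4902 * 100 / 100000 = 4.902 cm ≈ 4.9 cm

4.9 cm


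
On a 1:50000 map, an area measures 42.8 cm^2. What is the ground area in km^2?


ground_area = 42.8 * (50000/100)^2 = 10700000.0 m^2 = 10.7 km^2

10.7 km^2


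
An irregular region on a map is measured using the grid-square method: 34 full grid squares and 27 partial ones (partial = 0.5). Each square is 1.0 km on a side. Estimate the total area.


effective squares = 34 + 27 * 0.5 = 47.5
area = 47.5 * 1.0 = 47.5 km^2

47.5 km^2


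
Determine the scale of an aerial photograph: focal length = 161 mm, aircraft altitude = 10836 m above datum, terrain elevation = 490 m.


scale = f / (H - h) = 161 mm / 10346 m = 161 / 10346000 = 1:64261

1:64261


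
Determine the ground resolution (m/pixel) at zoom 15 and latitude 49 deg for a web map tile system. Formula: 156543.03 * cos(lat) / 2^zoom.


res = 156543.03 * cos(49) / 2^15 = 156543.03 * 0.65605903 / 32768 = 3.13 m/pixel

3.13 m/pixel


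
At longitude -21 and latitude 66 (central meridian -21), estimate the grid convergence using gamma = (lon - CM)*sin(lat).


gamma = (-21 - -21) * sin(66) = 0 * 0.913545 = 0.0 degrees

0.0 degrees


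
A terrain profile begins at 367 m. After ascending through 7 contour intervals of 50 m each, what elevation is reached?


elevation = 367 + 7 * 50 = 717 m

717 m


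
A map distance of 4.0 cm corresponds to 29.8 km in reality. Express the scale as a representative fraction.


ground = 29.8 km = 2980000 cm; RF denominator = ground / map = 2980000 / 4.0 = 745000; RF = 1:745000

1:745000


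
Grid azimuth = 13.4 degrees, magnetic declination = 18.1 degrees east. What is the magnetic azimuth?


magnetic azimuth = grid azimuth - declination (east +ve)
mag_az = 13.4 - 18.1 = 355.3 degrees

355.3 degrees


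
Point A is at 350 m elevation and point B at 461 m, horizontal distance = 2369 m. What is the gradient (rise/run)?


gradient = (461 - 350) / 2369 = 111 / 2369 = 0.0469

0.0469


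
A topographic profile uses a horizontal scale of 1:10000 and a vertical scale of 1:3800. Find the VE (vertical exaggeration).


VE = horizontal_scale / vertical_scale = 10000 / 3800 ≈ 2.6

2.6x


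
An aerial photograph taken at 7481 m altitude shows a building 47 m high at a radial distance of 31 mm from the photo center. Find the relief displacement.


d = h * r / H = 47 * 31 / 7481 = 0.19 mm

0.19 mm


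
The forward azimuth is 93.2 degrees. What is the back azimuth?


back azimuth = (93.2 + 180) mod 360 = 273.2 degrees

273.2 degrees


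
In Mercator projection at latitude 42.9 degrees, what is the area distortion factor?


area_distortion = 1/cos^2(42.9) = 1.864

1.864


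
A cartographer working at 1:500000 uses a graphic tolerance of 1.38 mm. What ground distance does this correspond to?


ground = 1.38 mm * 500000 / 1000 = 690.0 m

690.0 m


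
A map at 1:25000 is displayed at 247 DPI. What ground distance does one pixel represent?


pixel_cm = 2.54 / 247 ≈ 0.010283 cm
ground = pixel_cm * 25000 / 100 = 2.54 * 25000 / (247 * 100) = 63500 / 24700 ≈ 2.57 m

2.57 m


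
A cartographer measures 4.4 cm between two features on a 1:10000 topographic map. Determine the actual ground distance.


ground = 4.4 cm * 10000 / 100 = 440.0 m

440.0 m


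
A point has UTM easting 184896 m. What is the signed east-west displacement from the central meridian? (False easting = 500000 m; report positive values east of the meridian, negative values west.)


displacement = 184896 - 500000 = -315104 m

-315104 m


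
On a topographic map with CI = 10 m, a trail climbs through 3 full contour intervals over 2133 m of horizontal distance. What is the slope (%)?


elevation change = 3 * 10 = 30 m
slope = 30 / 2133 * 100 = 1.4%

1.4%


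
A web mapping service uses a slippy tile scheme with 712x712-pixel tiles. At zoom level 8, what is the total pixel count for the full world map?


tiles per axis = 2^8 = 256
total tiles = 256^2 = 65536
pixels per axis = 256 * 712 = 182272
total pixels = 182272^2 = 33223081984

33223081984 pixels


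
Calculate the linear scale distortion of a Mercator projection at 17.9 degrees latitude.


SF = 1 / cos(17.9) = 1 / 0.951594 = 1.051

1.051


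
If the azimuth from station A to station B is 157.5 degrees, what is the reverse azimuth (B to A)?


back azimuth = (157.5 + 180) mod 360 = 337.5 degrees

337.5 degrees


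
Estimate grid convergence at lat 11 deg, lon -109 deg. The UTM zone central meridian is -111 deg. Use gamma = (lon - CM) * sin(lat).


gamma = (-109 - -111) * sin(11) = 2 * 0.190809 = 0.382 degrees

0.382 degrees


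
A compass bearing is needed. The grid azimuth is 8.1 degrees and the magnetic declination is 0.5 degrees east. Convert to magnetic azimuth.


magnetic azimuth = grid azimuth - declination (east +ve)
mag_az = 8.1 - 0.5 = 7.6 degrees

7.6 degrees


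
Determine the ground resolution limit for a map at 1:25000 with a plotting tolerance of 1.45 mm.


ground = 1.45 mm * 25000 / 1000 = 36.25 m

36.25 m


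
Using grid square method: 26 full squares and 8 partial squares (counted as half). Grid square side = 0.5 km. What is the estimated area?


effective squares = 26 + 8 * 0.5 = 30.0
area = 30.0 * 0.25 = 7.5 km^2

7.5 km^2


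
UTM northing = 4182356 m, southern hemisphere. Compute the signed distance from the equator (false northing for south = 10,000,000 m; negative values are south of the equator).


For southern: actual = 4182356 - 10000000 = -5817644 m

-5817644 m


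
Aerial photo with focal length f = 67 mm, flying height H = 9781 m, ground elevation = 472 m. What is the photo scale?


scale = f / (H - h) = 67 mm / 9309 m = 67 / 9309000 = 1:138940

1:138940


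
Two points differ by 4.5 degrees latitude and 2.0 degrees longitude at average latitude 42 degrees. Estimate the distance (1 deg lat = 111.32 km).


dlat_km = 4.5 * 111.32 = 500.94
dlon_km = 2.0 * 111.32 * cos(42) ≈ 165.454
dist = sqrt(500.94^2 + 165.454^2) ≈ 527.6 km

527.6 km


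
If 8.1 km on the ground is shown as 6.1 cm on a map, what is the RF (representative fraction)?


ground = 8.1 km = 810000 cm; RF denominator = ground / map = 810000 / 6.1 ≈ 132787; RF = 1:132787

1:132787


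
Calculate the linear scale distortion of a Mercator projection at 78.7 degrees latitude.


SF = 1 / cos(78.7) = 1 / 0.195946 = 5.103

5.103


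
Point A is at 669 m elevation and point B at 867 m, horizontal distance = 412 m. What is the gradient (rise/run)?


gradient = (867 - 669) / 412 = 198 / 412 = 0.4806

0.4806


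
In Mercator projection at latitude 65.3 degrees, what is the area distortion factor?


area_distortion = 1/cos^2(65.3) = 5.727

5.727


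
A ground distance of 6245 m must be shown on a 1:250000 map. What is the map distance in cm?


map_cm = 6245 * 100 / 250000 = 2.498 cm ≈ 2.5 cm

2.5 cm


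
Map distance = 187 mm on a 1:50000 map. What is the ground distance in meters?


ground = 187 mm * 50000 / 1000 = 9350.0 m

9350.0 m


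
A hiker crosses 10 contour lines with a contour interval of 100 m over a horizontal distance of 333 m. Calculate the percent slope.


elevation change = 10 * 100 = 1000 m
slope = 1000 / 333 * 100 = 300.3%

300.3%


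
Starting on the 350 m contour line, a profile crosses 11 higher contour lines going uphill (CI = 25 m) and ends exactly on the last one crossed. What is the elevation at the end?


elevation = 350 + 11 * 25 = 625 m

625 m


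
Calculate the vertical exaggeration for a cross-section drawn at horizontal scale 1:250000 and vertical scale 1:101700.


VE = horizontal_scale / vertical_scale = 250000 / 101700 ≈ 2.5

2.5x


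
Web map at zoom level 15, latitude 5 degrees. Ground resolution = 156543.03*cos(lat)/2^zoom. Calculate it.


res = 156543.03 * cos(5) / 2^15 = 156543.03 * 0.9961947 / 32768 = 4.76 m/pixel

4.76 m/pixel


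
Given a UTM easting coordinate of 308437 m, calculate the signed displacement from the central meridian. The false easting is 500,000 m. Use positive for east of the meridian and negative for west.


displacement = 308437 - 500000 = -191563 m

-191563 m


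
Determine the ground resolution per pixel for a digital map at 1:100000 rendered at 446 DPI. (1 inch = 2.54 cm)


pixel_cm = 2.54 / 446 ≈ 0.005695 cm
ground = pixel_cm * 100000 / 100 = 2.54 * 100000 / (446 * 100) = 254000 / 44600 ≈ 5.7 m

5.7 m


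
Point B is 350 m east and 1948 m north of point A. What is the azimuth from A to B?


az = atan2(350, 1948) = 10.2 deg
adjusted to 0-360: 10.2 degrees

10.2 degrees


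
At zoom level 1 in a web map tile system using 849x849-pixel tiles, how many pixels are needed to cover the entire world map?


tiles per axis = 2^1 = 2
total tiles = 2^2 = 4
pixels per axis = 2 * 849 = 1698
total pixels = 1698^2 = 2883204

2883204 pixels


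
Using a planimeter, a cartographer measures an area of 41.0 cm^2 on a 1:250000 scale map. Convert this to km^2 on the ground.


ground_area = 41.0 * (250000/100)^2 = 256250000.0 m^2 = 256.25 km^2

256.25 km^2


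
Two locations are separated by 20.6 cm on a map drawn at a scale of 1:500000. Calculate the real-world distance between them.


ground = 20.6 cm * 500000 / 100 = 103000.0 m = 103.0 km

103.0 km


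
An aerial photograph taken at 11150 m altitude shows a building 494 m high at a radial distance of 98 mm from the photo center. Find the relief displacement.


d = h * r / H = 494 * 98 / 11150 = 4.34 mm

4.34 mm


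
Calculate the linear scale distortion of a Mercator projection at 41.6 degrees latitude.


SF = 1 / cos(41.6) = 1 / 0.747798 = 1.337

1.337


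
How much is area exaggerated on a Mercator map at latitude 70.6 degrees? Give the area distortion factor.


area_distortion = 1/cos^2(70.6) = 9.064

9.064


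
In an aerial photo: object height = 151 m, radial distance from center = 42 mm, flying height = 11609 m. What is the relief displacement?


d = h * r / H = 151 * 42 / 11609 = 0.55 mm

0.55 mm


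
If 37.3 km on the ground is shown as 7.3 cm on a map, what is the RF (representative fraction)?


ground = 37.3 km = 3730000 cm; RF denominator = ground / map = 3730000 / 7.3 ≈ 510959; RF = 1:510959

1:510959


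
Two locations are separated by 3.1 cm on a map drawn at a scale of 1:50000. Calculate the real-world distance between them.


ground = 3.1 cm * 50000 / 100 = 1550.0 m = 1.55 km

1.55 km


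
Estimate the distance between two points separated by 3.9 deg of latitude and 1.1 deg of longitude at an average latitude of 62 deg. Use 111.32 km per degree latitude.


dlat_km = 3.9 * 111.32 = 434.148
dlon_km = 1.1 * 111.32 * cos(62) ≈ 57.488
dist = sqrt(434.148^2 + 57.488^2) ≈ 437.9 km

437.9 km


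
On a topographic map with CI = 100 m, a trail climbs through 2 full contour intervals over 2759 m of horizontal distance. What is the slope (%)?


elevation change = 2 * 100 = 200 m
slope = 200 / 2759 * 100 = 7.2%

7.2%


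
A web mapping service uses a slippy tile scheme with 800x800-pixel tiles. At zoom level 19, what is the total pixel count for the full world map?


tiles per axis = 2^19 = 524288
total tiles = 524288^2 = 274877906944
pixels per axis = 524288 * 800 = 419430400
total pixels = 419430400^2 = 175921860444160000

175921860444160000 pixels


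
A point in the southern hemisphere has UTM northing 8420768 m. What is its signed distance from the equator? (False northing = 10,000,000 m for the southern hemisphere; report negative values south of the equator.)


For southern: actual = 8420768 - 10000000 = -1579232 m

-1579232 m


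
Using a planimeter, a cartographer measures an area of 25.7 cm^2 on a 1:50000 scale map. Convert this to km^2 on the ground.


ground_area = 25.7 * (50000/100)^2 = 6425000.0 m^2 = 6.425 km^2

6.425 km^2


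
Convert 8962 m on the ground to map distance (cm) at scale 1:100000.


map_cm = 8962 * 100 / 100000 = 8.962 cm ≈ 8.96 cm

8.96 cm
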